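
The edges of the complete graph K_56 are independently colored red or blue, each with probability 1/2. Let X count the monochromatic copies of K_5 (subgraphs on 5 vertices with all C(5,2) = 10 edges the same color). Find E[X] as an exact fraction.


Let X = Σ_S X_S over the C(56, 5) = 3819816 subsets S of size 5, where X_S = 1 if the K_5 on S is monochromatic.
For a fixed S, the K_5 on S has C(5, 2) = 10 edges. P[all 10 edges red] = (1/2)^10, and likewise for blue, so P[monochromatic] = 2·(1/2)^10 = 2^{1 − 10} = 1/512.
By linearity: E[X] = C(56, 5) · 2^{1 − 10} = 3819816 · 1/512 = 477477/64.
Numerically: E[X] ≈ 7460.57812.

E[X] = C(56,5)·2^(1−C(5,2)) = 477477/64 ≈ 7460.57812.


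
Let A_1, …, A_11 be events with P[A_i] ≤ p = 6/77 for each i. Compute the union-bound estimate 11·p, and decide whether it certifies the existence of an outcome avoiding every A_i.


Union bound: P[∪_{i=1}^{11} A_i] ≤ Σ_i P[A_i] ≤ 11·p = 11·(6/77) = 6/7.
Numerically: 6/7 ≈ 0.85714.
Is 6/7 < 1? YES.
Since P[∪ A_i] ≤ 6/7 < 1, the complement has P[∩ A_i^c] ≥ 1 − 6/7 = 1/7 > 0, so some outcome avoids every A_i.

11·p = 6/7 ≈ 0.85714; existence CERTIFIED by the union bound.


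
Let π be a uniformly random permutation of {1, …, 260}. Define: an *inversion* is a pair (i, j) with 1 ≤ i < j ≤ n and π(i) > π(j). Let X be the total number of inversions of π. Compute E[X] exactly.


Write X = Σ X_I over the C(260, 2) = 33670 pairs i < j, with X_I the indicator of one inversion.
There are 33670 indicators.
For each fixed pair i < j, the values π(i) and π(j) are two distinct elements of {1, …, 260} in uniformly random order; by symmetry P[π(i) > π(j)] = 1/2.
By linearity: E[X] = 33670 · (1/2) = C(260, 2) · (1/2) = 33670/2 = 16835 ≈ 16835.000000.

E[X] = 16835 = 16835.000000.


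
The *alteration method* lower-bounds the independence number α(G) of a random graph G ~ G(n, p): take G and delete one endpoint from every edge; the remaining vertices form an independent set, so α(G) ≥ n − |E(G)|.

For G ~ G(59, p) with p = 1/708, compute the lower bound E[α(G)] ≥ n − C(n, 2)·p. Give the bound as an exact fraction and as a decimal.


E[|E(G)|] = C(59, 2)·p = 1711 · (1/708) = 29/12.
E[α(G)] ≥ n − E[|E(G)|] = 59 − 29/12 = 679/12.
Numerically: ≈ 56.583333.
(This is only a lower bound; the true E[α(G)] may be larger.)

E[α(G)] ≥ 679/12 ≈ 56.583333.


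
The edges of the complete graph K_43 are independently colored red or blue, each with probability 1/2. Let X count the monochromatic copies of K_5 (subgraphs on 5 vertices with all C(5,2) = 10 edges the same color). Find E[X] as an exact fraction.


Let X = Σ_S X_S over the C(43, 5) = 962598 subsets S of size 5, where X_S = 1 if the K_5 on S is monochromatic.
For a fixed S, the K_5 on S has C(5, 2) = 10 edges. P[all 10 edges red] = (1/2)^10, and likewise for blue, so P[monochromatic] = 2·(1/2)^10 = 2^{1 − 10} = 1/512.
Summing: E[X] = C(43, 5) · 2^{1 − 10} = 962598 · 1/512 = 481299/256.
Numerically: E[X] ≈ 1880.074.

E[X] = C(43,5)·2^(1−C(5,2)) = 481299/256 ≈ 1880.074.


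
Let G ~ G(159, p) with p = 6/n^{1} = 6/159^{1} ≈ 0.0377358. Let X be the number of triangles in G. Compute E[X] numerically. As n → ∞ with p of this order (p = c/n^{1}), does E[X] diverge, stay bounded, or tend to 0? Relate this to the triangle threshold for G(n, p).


Number of potential triangles: C(159, 3) = 657359.
Each occurs with probability p³ ≈ (0.0377358)³ ≈ 5.37356341e-05.
By linearity: E[X] = C(159, 3)·p³ ≈ 657359 · 5.37356341e-05 ≈ 35.323603.
Here α = 1, so p = 6/n is exactly at the triangle threshold p ~ 1/n. Asymptotically E[X] → c³/6 = 6³/6 = 36 ≈ 36.000000, a bounded constant. In this regime the triangle count is asymptotically Poisson(c³/6).

E[X] ≈ 35.323603; in regime p = Θ(1/n^{1}) E[X] stays bounded (at the triangle threshold p ~ 1/n).


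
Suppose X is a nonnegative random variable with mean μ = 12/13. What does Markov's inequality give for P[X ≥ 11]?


μ = E[X] = 12/13, a = 11.
Markov: P[X ≥ 11] ≤ μ/a = (12/13)/11 = 12/143.
Numerically: ≈ 0.08392.
(Since a = 11 > μ = 0.92308, the bound 12/143 is < 1 and informative.)

P[X ≥ 11] ≤ 12/143 ≈ 0.08392.


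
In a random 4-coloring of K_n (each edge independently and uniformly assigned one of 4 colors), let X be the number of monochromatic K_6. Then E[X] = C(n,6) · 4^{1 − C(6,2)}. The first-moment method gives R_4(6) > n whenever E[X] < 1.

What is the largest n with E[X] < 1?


We need C(n, 6) · 4^{1 − 15} < 1, i.e. C(n, 6) < 4^{15 − 1} = 268435456.
Check values of n near the boundary:
  n = 75: C(75, 6) = 201359550; 201359550 < 268435456? YES
  n = 76: C(76, 6) = 218618940; 218618940 < 268435456? YES
  n = 77: C(77, 6) = 237093780; 237093780 < 268435456? YES
  n = 78: C(78, 6) = 256851595; 256851595 < 268435456? YES
  n = 79: C(79, 6) = 277962685; 277962685 < 268435456? NO
  n = 80: C(80, 6) = 300500200; 300500200 < 268435456? NO
  n = 81: C(81, 6) = 324540216; 324540216 < 268435456? NO
The largest n with C(n, 6) < 268435456 is n = 78 (where E[X] = 256851595/268435456 ≈ 0.95685). Hence R_4(6) > 78, i.e. R_4(6) ≥ 79.

Largest n = 78; hence R_4(6) > 78.


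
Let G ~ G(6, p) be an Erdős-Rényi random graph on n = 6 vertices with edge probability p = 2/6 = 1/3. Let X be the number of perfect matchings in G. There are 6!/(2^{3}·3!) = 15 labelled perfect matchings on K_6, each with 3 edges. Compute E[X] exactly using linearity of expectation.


K_6 has 6!/(2^{3}·3!) = 15 labelled perfect matchings.
For each such perfect matching H, let X_H = 1 if all 3 edges of H are present in G. Then P[X_H = 1] = p^{3} = (1/3)^{3} = 1/27.
By linearity of expectation: E[X] = Σ_H E[X_H] = 15 · p^{3} = 15 · 1/27 = 5/9.
Numerically: E[X] ≈ 0.5556.

E[X] = 15 · (1/3)^{3} = 5/9 ≈ 0.5556.


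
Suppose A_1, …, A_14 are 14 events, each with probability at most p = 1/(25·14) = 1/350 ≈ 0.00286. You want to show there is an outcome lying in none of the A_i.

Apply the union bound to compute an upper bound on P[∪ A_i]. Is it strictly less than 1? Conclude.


Union bound: P[∪_{i=1}^{14} A_i] ≤ Σ_i P[A_i] ≤ 14·p = 14·(1/350) = 1/25.
Numerically: 1/25 ≈ 0.04000.
Is 1/25 < 1? YES.
Since P[∪ A_i] ≤ 1/25 < 1, the complement has P[∩ A_i^c] ≥ 1 − 1/25 = 24/25 > 0, so some outcome avoids every A_i.

14·p = 1/25 ≈ 0.04000; existence CERTIFIED by the union bound.


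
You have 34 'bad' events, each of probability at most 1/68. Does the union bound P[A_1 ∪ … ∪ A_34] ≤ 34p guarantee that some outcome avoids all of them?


Union bound: P[∪_{i=1}^{34} A_i] ≤ Σ_i P[A_i] ≤ 34·p = 34·(1/68) = 1/2.
Numerically: 1/2 ≈ 0.500000.
Is 1/2 < 1? YES.
Since P[∪ A_i] ≤ 1/2 < 1, the complement has P[∩ A_i^c] ≥ 1 − 1/2 = 1/2 > 0, so some outcome avoids every A_i.

34·p = 1/2 ≈ 0.500000; existence CERTIFIED by the union bound.


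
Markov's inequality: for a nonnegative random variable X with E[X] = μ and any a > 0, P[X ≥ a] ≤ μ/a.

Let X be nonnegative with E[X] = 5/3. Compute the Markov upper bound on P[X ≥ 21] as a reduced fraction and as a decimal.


μ = E[X] = 5/3, a = 21.
Markov: P[X ≥ 21] ≤ μ/a = (5/3)/21 = 5/63.
Numerically: ≈ 0.07937.
(Since a = 21 > μ = 1.66667, the bound 5/63 is < 1 and informative.)

P[X ≥ 21] ≤ 5/63 ≈ 0.07937.


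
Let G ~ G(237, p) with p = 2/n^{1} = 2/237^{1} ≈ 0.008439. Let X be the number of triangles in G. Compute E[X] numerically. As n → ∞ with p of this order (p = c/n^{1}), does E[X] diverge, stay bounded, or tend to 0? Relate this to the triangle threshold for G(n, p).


Number of potential triangles: C(237, 3) = 2190670.
Each occurs with probability p³ ≈ (0.008439)³ ≈ 6.009591e-07.
By linearity: E[X] = C(237, 3)·p³ ≈ 2190670 · 6.009591e-07 ≈ 1.3165.
Here α = 1, so p = 2/n is exactly at the triangle threshold p ~ 1/n. Asymptotically E[X] → c³/6 = 2³/6 = 4/3 ≈ 1.3333, a bounded constant. In this regime the triangle count is asymptotically Poisson(c³/6).

E[X] ≈ 1.3165; in regime p = Θ(1/n^{1}) E[X] stays bounded (at the triangle threshold p ~ 1/n).


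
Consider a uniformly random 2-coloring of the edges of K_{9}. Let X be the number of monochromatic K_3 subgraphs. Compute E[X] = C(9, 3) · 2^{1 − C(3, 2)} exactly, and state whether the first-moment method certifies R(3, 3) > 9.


E[X] = C(9, 3) · 2^{1 − 3} = 84 · 2^{−2} = 84/4.
As a reduced fraction: E[X] = 21 ≈ 21.000.
Is E[X] < 1? NO.
Since E[X] ≥ 1, the first-moment bound is inconclusive at n = 9; it does NOT by itself certify R(3, 3) > 9.

E[X] = 21 ≈ 21.000; E[X] ≥ 1; first-moment method inconclusive here.


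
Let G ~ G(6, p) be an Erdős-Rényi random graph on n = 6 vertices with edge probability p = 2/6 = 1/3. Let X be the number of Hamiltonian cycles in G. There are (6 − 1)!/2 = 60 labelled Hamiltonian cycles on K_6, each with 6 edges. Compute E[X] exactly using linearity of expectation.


K_6 has (6 − 1)!/2 = 60 labelled Hamiltonian cycles.
For each such Hamiltonian cycle H, let X_H = 1 if all 6 edges of H are present in G. Then P[X_H = 1] = p^{6} = (1/3)^{6} = 1/729.
Summing the indicators: E[X] = Σ_H E[X_H] = 60 · p^{6} = 60 · 1/729 = 20/243.
Numerically: E[X] ≈ 0.0823.

E[X] = 60 · (1/3)^{6} = 20/243 ≈ 0.0823.


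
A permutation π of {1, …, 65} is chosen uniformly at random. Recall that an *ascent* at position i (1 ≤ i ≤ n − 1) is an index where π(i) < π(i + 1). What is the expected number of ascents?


Write X = Σ X_I over i = 1, …, 64, with X_I the indicator of one ascent.
There are 64 indicators.
For each fixed i, the pair (π(i), π(i+1)) is a uniformly random ordered pair of distinct values from {1, …, 65}; by symmetry P[π(i) < π(i+1)] = 1/2.
By linearity: E[X] = 64 · (1/2) = (65 − 1) · (1/2) = 32 ≈ 32.000000.

E[X] = 32 = 32.000000.


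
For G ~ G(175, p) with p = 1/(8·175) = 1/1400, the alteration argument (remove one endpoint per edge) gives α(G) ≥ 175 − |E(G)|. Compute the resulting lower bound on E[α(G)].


E[|E(G)|] = C(175, 2)·p = 15225 · (1/1400) = 87/8.
E[α(G)] ≥ n − E[|E(G)|] = 175 − 87/8 = 1313/8.
Numerically: ≈ 164.1250.
(This is only a lower bound; the true E[α(G)] may be larger.)

E[α(G)] ≥ 1313/8 ≈ 164.1250.


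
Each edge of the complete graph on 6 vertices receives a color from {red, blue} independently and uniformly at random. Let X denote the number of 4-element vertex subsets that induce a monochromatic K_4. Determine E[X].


Let X = Σ_S X_S over the C(6, 4) = 15 subsets S of size 4, where X_S = 1 if the K_4 on S is monochromatic.
For a fixed S, the K_4 on S has C(4, 2) = 6 edges. P[all 6 edges red] = (1/2)^6, and likewise for blue, so P[monochromatic] = 2·(1/2)^6 = 2^{1 − 6} = 1/32.
By linearity of expectation: E[X] = C(6, 4) · 2^{1 − 6} = 15 · 1/32 = 15/32.
Numerically: E[X] ≈ 0.4688.

E[X] = C(6,4)·2^(1−C(4,2)) = 15/32 ≈ 0.4688.


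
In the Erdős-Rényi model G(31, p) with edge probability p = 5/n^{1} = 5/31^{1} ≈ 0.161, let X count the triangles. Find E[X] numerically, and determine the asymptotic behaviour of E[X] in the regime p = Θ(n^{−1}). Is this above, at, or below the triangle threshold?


Number of potential triangles: C(31, 3) = 4495.
Each occurs with probability p³ ≈ (0.161)³ ≈ 4.19590e-03.
By linearity: E[X] = C(31, 3)·p³ ≈ 4495 · 4.19590e-03 ≈ 18.861.
Here α = 1, so p = 5/n is exactly at the triangle threshold p ~ 1/n. Asymptotically E[X] → c³/6 = 5³/6 = 125/6 ≈ 20.833, a bounded constant. In this regime the triangle count is asymptotically Poisson(c³/6).

E[X] ≈ 18.861; in regime p = Θ(1/n^{1}) E[X] stays bounded (at the triangle threshold p ~ 1/n).


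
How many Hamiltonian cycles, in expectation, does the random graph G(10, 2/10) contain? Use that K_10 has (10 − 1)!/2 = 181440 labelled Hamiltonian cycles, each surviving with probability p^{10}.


K_10 has (10 − 1)!/2 = 181440 labelled Hamiltonian cycles.
For each such Hamiltonian cycle H, let X_H = 1 if all 10 edges of H are present in G. Then P[X_H = 1] = p^{10} = (1/5)^{10} = 1/9765625.
Summing the indicators: E[X] = Σ_H E[X_H] = 181440 · p^{10} = 181440 · 1/9765625 = 36288/1953125.
Numerically: E[X] ≈ 0.01858.

E[X] = 181440 · (1/5)^{10} = 36288/1953125 ≈ 0.01858.


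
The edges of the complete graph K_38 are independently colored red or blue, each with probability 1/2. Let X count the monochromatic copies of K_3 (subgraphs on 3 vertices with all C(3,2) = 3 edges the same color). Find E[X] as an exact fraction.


Let X = Σ_S X_S over the C(38, 3) = 8436 subsets S of size 3, where X_S = 1 if the K_3 on S is monochromatic.
For a fixed S, the K_3 on S has C(3, 2) = 3 edges. P[all 3 edges red] = (1/2)^3, and likewise for blue, so P[monochromatic] = 2·(1/2)^3 = 2^{1 − 3} = 1/4.
Summing: E[X] = C(38, 3) · 2^{1 − 3} = 8436 · 1/4 = 2109.
Numerically: E[X] ≈ 2109.000.

E[X] = C(38,3)·2^(1−C(3,2)) = 2109 ≈ 2109.000.


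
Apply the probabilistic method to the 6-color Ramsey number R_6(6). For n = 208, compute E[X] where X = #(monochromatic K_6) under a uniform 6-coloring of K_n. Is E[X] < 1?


E[X] = C(208, 6) · 6^{1 − 15} = 104579959848 · 6^{−14} = 104579959848/78364164096.
As a reduced fraction: E[X] = 4357498327/3265173504 ≈ 1.334538.
Is E[X] < 1? NO.
Since E[X] ≥ 1, the first-moment bound is inconclusive at n = 208; it does NOT by itself certify R_6(6) > 208.

E[X] = 4357498327/3265173504 ≈ 1.334538; E[X] ≥ 1; first-moment method inconclusive here.


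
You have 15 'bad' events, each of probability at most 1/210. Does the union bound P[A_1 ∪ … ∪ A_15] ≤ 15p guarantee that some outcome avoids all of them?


Union bound: P[∪_{i=1}^{15} A_i] ≤ Σ_i P[A_i] ≤ 15·p = 15·(1/210) = 1/14.
Numerically: 1/14 ≈ 0.071429.
Is 1/14 < 1? YES.
Since P[∪ A_i] ≤ 1/14 < 1, the complement has P[∩ A_i^c] ≥ 1 − 1/14 = 13/14 > 0, so some outcome avoids every A_i.

15·p = 1/14 ≈ 0.071429; existence CERTIFIED by the union bound.


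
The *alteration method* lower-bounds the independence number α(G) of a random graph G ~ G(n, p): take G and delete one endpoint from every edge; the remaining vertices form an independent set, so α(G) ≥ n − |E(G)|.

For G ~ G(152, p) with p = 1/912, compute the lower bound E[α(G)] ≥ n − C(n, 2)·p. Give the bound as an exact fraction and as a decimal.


E[|E(G)|] = C(152, 2)·p = 11476 · (1/912) = 151/12.
E[α(G)] ≥ n − E[|E(G)|] = 152 − 151/12 = 1673/12.
Numerically: ≈ 139.416667.
(This is only a lower bound; the true E[α(G)] may be larger.)

E[α(G)] ≥ 1673/12 ≈ 139.416667.


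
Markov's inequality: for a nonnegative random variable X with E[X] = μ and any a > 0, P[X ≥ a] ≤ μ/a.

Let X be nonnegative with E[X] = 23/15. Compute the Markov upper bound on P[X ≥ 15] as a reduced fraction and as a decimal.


μ = E[X] = 23/15, a = 15.
Markov: P[X ≥ 15] ≤ μ/a = (23/15)/15 = 23/225.
Numerically: ≈ 0.1022.
(Since a = 15 > μ = 1.5333, the bound 23/225 is < 1 and informative.)

P[X ≥ 15] ≤ 23/225 ≈ 0.1022.


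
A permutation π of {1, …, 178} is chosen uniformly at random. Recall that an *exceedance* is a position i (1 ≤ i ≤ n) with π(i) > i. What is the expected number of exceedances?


Write X = Σ_{i=1}^{178} X_i, where X_i = 1_{π(i) > i}.
For each fixed i, π(i) is uniform over {1, …, 178} (marginal of a uniform permutation), so P[π(i) > i] = (n − i)/n. Summing: Σ_{i=1}^{178} (n − i)/n = (0 + 1 + … + 177)/178 = 178(178 − 1)/(2·178) = (178 − 1)/2.
Hence E[X] = Σ_{i=1}^{178} (178 − i)/178 = 177/2 ≈ 88.500000.

E[X] = 177/2 = 88.500000.


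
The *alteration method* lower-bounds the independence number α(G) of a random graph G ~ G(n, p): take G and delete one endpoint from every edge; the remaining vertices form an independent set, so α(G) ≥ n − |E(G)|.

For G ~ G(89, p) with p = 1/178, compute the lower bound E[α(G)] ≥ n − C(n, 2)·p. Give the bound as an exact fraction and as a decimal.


E[|E(G)|] = C(89, 2)·p = 3916 · (1/178) = 22.
E[α(G)] ≥ n − E[|E(G)|] = 89 − 22 = 67.
Numerically: ≈ 67.000000.
(This is only a lower bound; the true E[α(G)] may be larger.)

E[α(G)] ≥ 67 ≈ 67.000000.


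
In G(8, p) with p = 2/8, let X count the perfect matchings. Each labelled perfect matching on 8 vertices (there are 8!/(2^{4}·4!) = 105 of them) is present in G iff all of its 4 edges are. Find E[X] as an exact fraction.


K_8 has 8!/(2^{4}·4!) = 105 labelled perfect matchings.
For each such perfect matching H, let X_H = 1 if all 4 edges of H are present in G. Then P[X_H = 1] = p^{4} = (1/4)^{4} = 1/256.
By linearity of expectation: E[X] = Σ_H E[X_H] = 105 · p^{4} = 105 · 1/256 = 105/256.
Numerically: E[X] ≈ 0.41016.

E[X] = 105 · (1/4)^{4} = 105/256 ≈ 0.41016.


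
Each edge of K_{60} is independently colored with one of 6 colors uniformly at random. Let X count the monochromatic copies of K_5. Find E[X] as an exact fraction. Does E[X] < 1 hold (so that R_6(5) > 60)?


E[X] = C(60, 5) · 6^{1 − 10} = 5461512 · 6^{−9} = 5461512/10077696.
As a reduced fraction: E[X] = 227563/419904 ≈ 0.542.
Is E[X] < 1? YES.
Since E[X] < 1, there exists a 6-coloring of K_{60} with no monochromatic K_5; hence R_6(5) > 60.

E[X] = 227563/419904 ≈ 0.542; E[X] < 1, so R_6(5) > 60.


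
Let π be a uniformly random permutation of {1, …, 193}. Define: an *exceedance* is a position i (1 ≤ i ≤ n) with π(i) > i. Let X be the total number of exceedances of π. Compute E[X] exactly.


Write X = Σ_{i=1}^{193} X_i, where X_i = 1_{π(i) > i}.
For each fixed i, π(i) is uniform over {1, …, 193} (marginal of a uniform permutation), so P[π(i) > i] = (n − i)/n. Summing: Σ_{i=1}^{193} (n − i)/n = (0 + 1 + … + 192)/193 = 193(193 − 1)/(2·193) = (193 − 1)/2.
Hence E[X] = Σ_{i=1}^{193} (193 − i)/193 = 96 ≈ 96.0000.

E[X] = 96 = 96.0000.


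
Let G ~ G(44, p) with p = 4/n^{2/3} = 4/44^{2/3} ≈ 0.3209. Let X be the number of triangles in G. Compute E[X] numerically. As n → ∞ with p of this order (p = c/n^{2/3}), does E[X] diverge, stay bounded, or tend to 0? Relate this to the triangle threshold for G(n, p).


Number of potential triangles: C(44, 3) = 13244.
Each occurs with probability p³ ≈ (0.3209)³ ≈ 3.305785e-02.
By linearity: E[X] = C(44, 3)·p³ ≈ 13244 · 3.305785e-02 ≈ 437.8182.
Since α = 2/3 < 1, p = c/n^{2/3} ≫ 1/n is above the triangle threshold p ~ 1/n. Asymptotically E[X] ~ (c³/6)·n^{3(1−α)} = (4³/6)·n^{1} → ∞; triangles are abundant w.h.p.

E[X] ≈ 437.8182; in regime p = Θ(1/n^{2/3}) E[X] diverges (above the triangle threshold p ~ 1/n).


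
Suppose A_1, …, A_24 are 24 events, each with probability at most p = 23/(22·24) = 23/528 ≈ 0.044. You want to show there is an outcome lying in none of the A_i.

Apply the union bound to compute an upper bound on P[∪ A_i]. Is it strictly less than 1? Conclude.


Union bound: P[∪_{i=1}^{24} A_i] ≤ Σ_i P[A_i] ≤ 24·p = 24·(23/528) = 23/22.
Numerically: 23/22 ≈ 1.045.
Is 23/22 < 1? NO.
Since the bound 23/22 is ≥ 1, the union bound is uninformative here; it does NOT by itself certify existence.

24·p = 23/22 ≈ 1.045; existence NOT certified by the union bound.


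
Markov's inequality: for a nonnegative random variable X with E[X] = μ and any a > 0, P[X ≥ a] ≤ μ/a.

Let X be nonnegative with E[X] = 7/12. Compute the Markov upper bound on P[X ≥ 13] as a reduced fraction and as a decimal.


μ = E[X] = 7/12, a = 13.
Markov: P[X ≥ 13] ≤ μ/a = (7/12)/13 = 7/156.
Numerically: ≈ 0.045.
(Since a = 13 > μ = 0.583, the bound 7/156 is < 1 and informative.)

P[X ≥ 13] ≤ 7/156 ≈ 0.045.


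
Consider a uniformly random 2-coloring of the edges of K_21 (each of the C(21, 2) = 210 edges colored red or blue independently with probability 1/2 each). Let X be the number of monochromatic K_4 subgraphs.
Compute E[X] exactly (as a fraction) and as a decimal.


Let X = Σ_S X_S over the C(21, 4) = 5985 subsets S of size 4, where X_S = 1 if the K_4 on S is monochromatic.
For a fixed S, the K_4 on S has C(4, 2) = 6 edges. P[all 6 edges red] = (1/2)^6, and likewise for blue, so P[monochromatic] = 2·(1/2)^6 = 2^{1 − 6} = 1/32.
By linearity of expectation: E[X] = C(21, 4) · 2^{1 − 6} = 5985 · 1/32 = 5985/32.
Numerically: E[X] ≈ 187.0312.

E[X] = C(21,4)·2^(1−C(4,2)) = 5985/32 ≈ 187.0312.


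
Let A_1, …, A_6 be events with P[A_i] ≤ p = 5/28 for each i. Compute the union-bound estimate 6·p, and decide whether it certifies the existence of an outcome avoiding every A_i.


Union bound: P[∪_{i=1}^{6} A_i] ≤ Σ_i P[A_i] ≤ 6·p = 6·(5/28) = 15/14.
Numerically: 15/14 ≈ 1.071.
Is 15/14 < 1? NO.
Since the bound 15/14 is ≥ 1, the union bound is uninformative here; it does NOT by itself certify existence.

6·p = 15/14 ≈ 1.071; existence NOT certified by the union bound.


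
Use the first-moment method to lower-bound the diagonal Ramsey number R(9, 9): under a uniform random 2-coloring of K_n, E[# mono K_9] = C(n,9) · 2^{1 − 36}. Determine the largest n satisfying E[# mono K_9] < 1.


We need C(n, 9) · 2^{1 − 36} < 1, i.e. C(n, 9) < 2^{36 − 1} = 34359738368.
Check values of n near the boundary:
  n = 62: C(62, 9) = 20286591270; 20286591270 < 34359738368? YES
  n = 63: C(63, 9) = 23667689815; 23667689815 < 34359738368? YES
  n = 64: C(64, 9) = 27540584512; 27540584512 < 34359738368? YES
  n = 65: C(65, 9) = 31966749880; 31966749880 < 34359738368? YES
  n = 66: C(66, 9) = 37014131440; 37014131440 < 34359738368? NO
The largest n with C(n, 9) < 34359738368 is n = 65 (where E[X] = 3995843735/4294967296 ≈ 0.9303549). Hence R(9, 9) > 65, i.e. R(9, 9) ≥ 66.

Largest n = 65; hence R(9, 9) > 65.


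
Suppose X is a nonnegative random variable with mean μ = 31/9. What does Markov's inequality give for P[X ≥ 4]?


μ = E[X] = 31/9, a = 4.
Markov: P[X ≥ 4] ≤ μ/a = (31/9)/4 = 31/36.
Numerically: ≈ 0.86111.
(Since a = 4 > μ = 3.44444, the bound 31/36 is < 1 and informative.)

P[X ≥ 4] ≤ 31/36 ≈ 0.86111.


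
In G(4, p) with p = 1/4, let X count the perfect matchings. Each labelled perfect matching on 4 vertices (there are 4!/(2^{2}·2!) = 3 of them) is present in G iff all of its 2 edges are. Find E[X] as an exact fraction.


K_4 has 4!/(2^{2}·2!) = 3 labelled perfect matchings.
For each such perfect matching H, let X_H = 1 if all 2 edges of H are present in G. Then P[X_H = 1] = p^{2} = (1/4)^{2} = 1/16.
By linearity of expectation: E[X] = Σ_H E[X_H] = 3 · p^{2} = 3 · 1/16 = 3/16.
Numerically: E[X] ≈ 0.1875.

E[X] = 3 · (1/4)^{2} = 3/16 ≈ 0.1875.


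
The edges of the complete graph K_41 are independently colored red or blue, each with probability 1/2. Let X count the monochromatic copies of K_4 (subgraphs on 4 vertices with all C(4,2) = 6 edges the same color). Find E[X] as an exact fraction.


Let X = Σ_S X_S over the C(41, 4) = 101270 subsets S of size 4, where X_S = 1 if the K_4 on S is monochromatic.
For a fixed S, the K_4 on S has C(4, 2) = 6 edges. P[all 6 edges red] = (1/2)^6, and likewise for blue, so P[monochromatic] = 2·(1/2)^6 = 2^{1 − 6} = 1/32.
Summing: E[X] = C(41, 4) · 2^{1 − 6} = 101270 · 1/32 = 50635/16.
Numerically: E[X] ≈ 3164.688.

E[X] = C(41,4)·2^(1−C(4,2)) = 50635/16 ≈ 3164.688.


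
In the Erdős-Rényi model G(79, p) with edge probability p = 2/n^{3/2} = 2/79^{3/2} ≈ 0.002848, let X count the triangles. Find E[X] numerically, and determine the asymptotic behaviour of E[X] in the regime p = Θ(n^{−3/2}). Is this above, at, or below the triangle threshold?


Number of potential triangles: C(79, 3) = 79079.
Each occurs with probability p³ ≈ (0.002848)³ ≈ 2.310830e-08.
By linearity: E[X] = C(79, 3)·p³ ≈ 79079 · 2.310830e-08 ≈ 0.0018.
Since α = 3/2 > 1, p = c/n^{3/2} = o(1/n) is below the triangle threshold p ~ 1/n. Asymptotically E[X] ~ (c³/6)·n^{3(1−α)} = (2³/6)·n^{-1.5} → 0, so by Markov's inequality G has no triangles w.h.p.

E[X] ≈ 0.0018; in regime p = Θ(1/n^{3/2}) E[X] tends to 0 (below the triangle threshold p ~ 1/n).


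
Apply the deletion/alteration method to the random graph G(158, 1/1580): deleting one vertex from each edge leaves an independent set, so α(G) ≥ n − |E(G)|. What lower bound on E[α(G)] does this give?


E[|E(G)|] = C(158, 2)·p = 12403 · (1/1580) = 157/20.
E[α(G)] ≥ n − E[|E(G)|] = 158 − 157/20 = 3003/20.
Numerically: ≈ 150.150.
(This is only a lower bound; the true E[α(G)] may be larger.)

E[α(G)] ≥ 3003/20 ≈ 150.150.


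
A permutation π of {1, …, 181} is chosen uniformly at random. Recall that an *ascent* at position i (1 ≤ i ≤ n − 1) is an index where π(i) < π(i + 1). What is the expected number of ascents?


Write X = Σ X_I over i = 1, …, 180, with X_I the indicator of one ascent.
There are 180 indicators.
For each fixed i, the pair (π(i), π(i+1)) is a uniformly random ordered pair of distinct values from {1, …, 181}; by symmetry P[π(i) < π(i+1)] = 1/2.
By linearity: E[X] = 180 · (1/2) = (181 − 1) · (1/2) = 90 ≈ 90.00000.

E[X] = 90 = 90.00000.


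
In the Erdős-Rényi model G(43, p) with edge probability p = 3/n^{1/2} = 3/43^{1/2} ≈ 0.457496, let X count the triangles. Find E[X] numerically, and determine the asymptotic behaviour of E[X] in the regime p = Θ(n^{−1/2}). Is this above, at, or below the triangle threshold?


Number of potential triangles: C(43, 3) = 12341.
Each occurs with probability p³ ≈ (0.457496)³ ≈ 9.57549163e-02.
By linearity: E[X] = C(43, 3)·p³ ≈ 12341 · 9.57549163e-02 ≈ 1181.711422.
Since α = 1/2 < 1, p = c/n^{1/2} ≫ 1/n is above the triangle threshold p ~ 1/n. Asymptotically E[X] ~ (c³/6)·n^{3(1−α)} = (3³/6)·n^{1.5} → ∞; triangles are abundant w.h.p.

E[X] ≈ 1181.711422; in regime p = Θ(1/n^{1/2}) E[X] diverges (above the triangle threshold p ~ 1/n).


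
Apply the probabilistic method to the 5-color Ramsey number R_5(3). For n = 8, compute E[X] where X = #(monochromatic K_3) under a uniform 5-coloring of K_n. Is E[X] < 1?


E[X] = C(8, 3) · 5^{1 − 3} = 56 · 5^{−2} = 56/25.
As a reduced fraction: E[X] = 56/25 ≈ 2.240000.
Is E[X] < 1? NO.
Since E[X] ≥ 1, the first-moment bound is inconclusive at n = 8; it does NOT by itself certify R_5(3) > 8.

E[X] = 56/25 ≈ 2.240000; E[X] ≥ 1; first-moment method inconclusive here.


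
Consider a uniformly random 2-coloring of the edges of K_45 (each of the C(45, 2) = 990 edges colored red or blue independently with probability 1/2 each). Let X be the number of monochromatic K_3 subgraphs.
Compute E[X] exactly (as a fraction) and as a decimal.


Let X = Σ_S X_S over the C(45, 3) = 14190 subsets S of size 3, where X_S = 1 if the K_3 on S is monochromatic.
For a fixed S, the K_3 on S has C(3, 2) = 3 edges. P[all 3 edges red] = (1/2)^3, and likewise for blue, so P[monochromatic] = 2·(1/2)^3 = 2^{1 − 3} = 1/4.
By linearity: E[X] = C(45, 3) · 2^{1 − 3} = 14190 · 1/4 = 7095/2.
Numerically: E[X] ≈ 3547.500000.

E[X] = C(45,3)·2^(1−C(3,2)) = 7095/2 ≈ 3547.500000.


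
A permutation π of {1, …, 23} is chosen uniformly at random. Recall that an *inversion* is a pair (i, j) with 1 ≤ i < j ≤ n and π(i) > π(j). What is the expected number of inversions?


Write X = Σ X_I over the C(23, 2) = 253 pairs i < j, with X_I the indicator of one inversion.
There are 253 indicators.
For each fixed pair i < j, the values π(i) and π(j) are two distinct elements of {1, …, 23} in uniformly random order; by symmetry P[π(i) > π(j)] = 1/2.
By linearity: E[X] = 253 · (1/2) = C(23, 2) · (1/2) = 253/2 = 253/2 ≈ 126.500.

E[X] = 253/2 = 126.500.


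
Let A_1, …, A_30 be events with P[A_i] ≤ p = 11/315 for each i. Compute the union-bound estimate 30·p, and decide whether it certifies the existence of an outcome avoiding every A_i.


Union bound: P[∪_{i=1}^{30} A_i] ≤ Σ_i P[A_i] ≤ 30·p = 30·(11/315) = 22/21.
Numerically: 22/21 ≈ 1.048.
Is 22/21 < 1? NO.
Since the bound 22/21 is ≥ 1, the union bound is uninformative here; it does NOT by itself certify existence.

30·p = 22/21 ≈ 1.048; existence NOT certified by the union bound.


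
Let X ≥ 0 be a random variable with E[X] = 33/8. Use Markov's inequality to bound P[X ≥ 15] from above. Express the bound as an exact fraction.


μ = E[X] = 33/8, a = 15.
Markov: P[X ≥ 15] ≤ μ/a = (33/8)/15 = 11/40.
Numerically: ≈ 0.275.
(Since a = 15 > μ = 4.125, the bound 11/40 is < 1 and informative.)

P[X ≥ 15] ≤ 11/40 ≈ 0.275.


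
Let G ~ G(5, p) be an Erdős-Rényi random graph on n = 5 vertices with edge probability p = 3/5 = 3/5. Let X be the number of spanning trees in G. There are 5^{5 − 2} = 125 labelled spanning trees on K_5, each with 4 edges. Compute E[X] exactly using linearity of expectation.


K_5 has 5^{5 − 2} = 125 labelled spanning trees.
For each such spanning tree H, let X_H = 1 if all 4 edges of H are present in G. Then P[X_H = 1] = p^{4} = (3/5)^{4} = 81/625.
By linearity of expectation: E[X] = Σ_H E[X_H] = 125 · p^{4} = 125 · 81/625 = 81/5.
Numerically: E[X] ≈ 16.2.

E[X] = 125 · (3/5)^{4} = 81/5 ≈ 16.2.


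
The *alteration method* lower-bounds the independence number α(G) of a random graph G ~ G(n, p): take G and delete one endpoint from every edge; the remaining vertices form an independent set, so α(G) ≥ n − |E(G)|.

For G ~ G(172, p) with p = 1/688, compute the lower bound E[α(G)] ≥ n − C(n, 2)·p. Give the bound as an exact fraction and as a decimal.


E[|E(G)|] = C(172, 2)·p = 14706 · (1/688) = 171/8.
E[α(G)] ≥ n − E[|E(G)|] = 172 − 171/8 = 1205/8.
Numerically: ≈ 150.6250.
(This is only a lower bound; the true E[α(G)] may be larger.)

E[α(G)] ≥ 1205/8 ≈ 150.6250.


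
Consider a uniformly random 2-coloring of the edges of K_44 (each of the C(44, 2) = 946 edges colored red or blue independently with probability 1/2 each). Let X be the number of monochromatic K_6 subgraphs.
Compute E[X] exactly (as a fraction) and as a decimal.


Let X = Σ_S X_S over the C(44, 6) = 7059052 subsets S of size 6, where X_S = 1 if the K_6 on S is monochromatic.
For a fixed S, the K_6 on S has C(6, 2) = 15 edges. P[all 15 edges red] = (1/2)^15, and likewise for blue, so P[monochromatic] = 2·(1/2)^15 = 2^{1 − 15} = 1/16384.
By linearity: E[X] = C(44, 6) · 2^{1 − 15} = 7059052 · 1/16384 = 1764763/4096.
Numerically: E[X] ≈ 430.850342.

E[X] = C(44,6)·2^(1−C(6,2)) = 1764763/4096 ≈ 430.850342.


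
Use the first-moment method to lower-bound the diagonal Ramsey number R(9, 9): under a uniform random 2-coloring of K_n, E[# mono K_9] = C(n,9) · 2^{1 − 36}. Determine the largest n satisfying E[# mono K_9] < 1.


We need C(n, 9) · 2^{1 − 36} < 1, i.e. C(n, 9) < 2^{36 − 1} = 34359738368.
Check values of n near the boundary:
  n = 62: C(62, 9) = 20286591270; 20286591270 < 34359738368? YES
  n = 63: C(63, 9) = 23667689815; 23667689815 < 34359738368? YES
  n = 64: C(64, 9) = 27540584512; 27540584512 < 34359738368? YES
  n = 65: C(65, 9) = 31966749880; 31966749880 < 34359738368? YES
  n = 66: C(66, 9) = 37014131440; 37014131440 < 34359738368? NO
  n = 67: C(67, 9) = 42757703560; 42757703560 < 34359738368? NO
  n = 68: C(68, 9) = 49280065120; 49280065120 < 34359738368? NO
The largest n with C(n, 9) < 34359738368 is n = 65 (where E[X] = 3995843735/4294967296 ≈ 0.930355). Hence R(9, 9) > 65, i.e. R(9, 9) ≥ 66.

Largest n = 65; hence R(9, 9) > 65.


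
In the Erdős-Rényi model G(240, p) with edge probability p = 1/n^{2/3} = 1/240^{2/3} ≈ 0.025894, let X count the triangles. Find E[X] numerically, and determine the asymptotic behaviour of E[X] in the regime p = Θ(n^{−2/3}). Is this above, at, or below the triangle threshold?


Number of potential triangles: C(240, 3) = 2275280.
Each occurs with probability p³ ≈ (0.025894)³ ≈ 1.7361111e-05.
By linearity: E[X] = C(240, 3)·p³ ≈ 2275280 · 1.7361111e-05 ≈ 39.50139.
Since α = 2/3 < 1, p = c/n^{2/3} ≫ 1/n is above the triangle threshold p ~ 1/n. Asymptotically E[X] ~ (c³/6)·n^{3(1−α)} = (1³/6)·n^{1} → ∞; triangles are abundant w.h.p.

E[X] ≈ 39.50139; in regime p = Θ(1/n^{2/3}) E[X] diverges (above the triangle threshold p ~ 1/n).


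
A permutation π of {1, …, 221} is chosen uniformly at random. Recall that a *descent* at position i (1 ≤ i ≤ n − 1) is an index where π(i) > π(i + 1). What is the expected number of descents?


Write X = Σ X_I over i = 1, …, 220, with X_I the indicator of one descent.
There are 220 indicators.
For each fixed i, the pair (π(i), π(i+1)) is a uniformly random ordered pair of distinct values from {1, …, 221}; by symmetry P[π(i) > π(i+1)] = 1/2.
By linearity: E[X] = 220 · (1/2) = (221 − 1) · (1/2) = 110 ≈ 110.000000.

E[X] = 110 = 110.000000.


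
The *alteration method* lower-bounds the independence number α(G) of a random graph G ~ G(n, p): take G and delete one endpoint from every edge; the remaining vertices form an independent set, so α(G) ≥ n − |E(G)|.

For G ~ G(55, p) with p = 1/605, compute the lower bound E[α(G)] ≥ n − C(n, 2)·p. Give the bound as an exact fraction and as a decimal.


E[|E(G)|] = C(55, 2)·p = 1485 · (1/605) = 27/11.
E[α(G)] ≥ n − E[|E(G)|] = 55 − 27/11 = 578/11.
Numerically: ≈ 52.545455.
(This is only a lower bound; the true E[α(G)] may be larger.)

E[α(G)] ≥ 578/11 ≈ 52.545455.


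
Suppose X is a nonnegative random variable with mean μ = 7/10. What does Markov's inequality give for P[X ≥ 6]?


μ = E[X] = 7/10, a = 6.
Markov: P[X ≥ 6] ≤ μ/a = (7/10)/6 = 7/60.
Numerically: ≈ 0.1167.
(Since a = 6 > μ = 0.7000, the bound 7/60 is < 1 and informative.)

P[X ≥ 6] ≤ 7/60 ≈ 0.1167.


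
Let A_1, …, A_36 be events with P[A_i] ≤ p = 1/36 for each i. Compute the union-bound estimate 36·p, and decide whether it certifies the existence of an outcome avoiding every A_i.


Union bound: P[∪_{i=1}^{36} A_i] ≤ Σ_i P[A_i] ≤ 36·p = 36·(1/36) = 1.
Numerically: 1 ≈ 1.0000.
Is 1 < 1? NO.
Since the bound 1 is ≥ 1, the union bound is uninformative here; it does NOT by itself certify existence.

36·p = 1 ≈ 1.0000; existence NOT certified by the union bound.


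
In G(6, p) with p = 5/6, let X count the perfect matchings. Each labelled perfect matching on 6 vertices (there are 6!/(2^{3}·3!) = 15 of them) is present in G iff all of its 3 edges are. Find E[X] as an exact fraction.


K_6 has 6!/(2^{3}·3!) = 15 labelled perfect matchings.
For each such perfect matching H, let X_H = 1 if all 3 edges of H are present in G. Then P[X_H = 1] = p^{3} = (5/6)^{3} = 125/216.
By linearity: E[X] = Σ_H E[X_H] = 15 · p^{3} = 15 · 125/216 = 625/72.
Numerically: E[X] ≈ 8.68056.

E[X] = 15 · (5/6)^{3} = 625/72 ≈ 8.68056.


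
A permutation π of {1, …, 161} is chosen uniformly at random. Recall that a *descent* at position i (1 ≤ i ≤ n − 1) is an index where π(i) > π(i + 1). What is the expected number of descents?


Write X = Σ X_I over i = 1, …, 160, with X_I the indicator of one descent.
There are 160 indicators.
For each fixed i, the pair (π(i), π(i+1)) is a uniformly random ordered pair of distinct values from {1, …, 161}; by symmetry P[π(i) > π(i+1)] = 1/2.
By linearity: E[X] = 160 · (1/2) = (161 − 1) · (1/2) = 80 ≈ 80.000.

E[X] = 80 = 80.000.


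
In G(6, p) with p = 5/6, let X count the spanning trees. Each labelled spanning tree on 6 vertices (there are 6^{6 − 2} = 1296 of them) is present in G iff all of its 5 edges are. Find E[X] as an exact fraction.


K_6 has 6^{6 − 2} = 1296 labelled spanning trees.
For each such spanning tree H, let X_H = 1 if all 5 edges of H are present in G. Then P[X_H = 1] = p^{5} = (5/6)^{5} = 3125/7776.
Summing the indicators: E[X] = Σ_H E[X_H] = 1296 · p^{5} = 1296 · 3125/7776 = 3125/6.
Numerically: E[X] ≈ 520.833.

E[X] = 1296 · (5/6)^{5} = 3125/6 ≈ 520.833.


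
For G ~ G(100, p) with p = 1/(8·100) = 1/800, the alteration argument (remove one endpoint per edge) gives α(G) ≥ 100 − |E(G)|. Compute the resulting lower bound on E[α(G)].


E[|E(G)|] = C(100, 2)·p = 4950 · (1/800) = 99/16.
E[α(G)] ≥ n − E[|E(G)|] = 100 − 99/16 = 1501/16.
Numerically: ≈ 93.81250.
(This is only a lower bound; the true E[α(G)] may be larger.)

E[α(G)] ≥ 1501/16 ≈ 93.81250.


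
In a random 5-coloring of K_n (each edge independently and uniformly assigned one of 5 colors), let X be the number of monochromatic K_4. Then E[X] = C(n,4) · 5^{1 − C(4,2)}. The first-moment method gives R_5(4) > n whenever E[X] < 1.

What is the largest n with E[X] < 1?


We need C(n, 4) · 5^{1 − 6} < 1, i.e. C(n, 4) < 5^{6 − 1} = 3125.
Check values of n near the boundary:
  n = 13: C(13, 4) = 715; 715 < 3125? YES
  n = 14: C(14, 4) = 1001; 1001 < 3125? YES
  n = 15: C(15, 4) = 1365; 1365 < 3125? YES
  n = 16: C(16, 4) = 1820; 1820 < 3125? YES
  n = 17: C(17, 4) = 2380; 2380 < 3125? YES
  n = 18: C(18, 4) = 3060; 3060 < 3125? YES
  n = 19: C(19, 4) = 3876; 3876 < 3125? NO
  n = 20: C(20, 4) = 4845; 4845 < 3125? NO
  n = 21: C(21, 4) = 5985; 5985 < 3125? NO
The largest n with C(n, 4) < 3125 is n = 18 (where E[X] = 612/625 ≈ 0.979). Hence R_5(4) > 18, i.e. R_5(4) ≥ 19.

Largest n = 18; hence R_5(4) > 18.


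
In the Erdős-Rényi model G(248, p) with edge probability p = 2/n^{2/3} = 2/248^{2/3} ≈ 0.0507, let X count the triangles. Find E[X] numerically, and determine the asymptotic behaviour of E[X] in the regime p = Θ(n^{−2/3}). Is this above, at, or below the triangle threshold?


Number of potential triangles: C(248, 3) = 2511496.
Each occurs with probability p³ ≈ (0.0507)³ ≈ 1.30073e-04.
By linearity: E[X] = C(248, 3)·p³ ≈ 2511496 · 1.30073e-04 ≈ 326.677.
Since α = 2/3 < 1, p = c/n^{2/3} ≫ 1/n is above the triangle threshold p ~ 1/n. Asymptotically E[X] ~ (c³/6)·n^{3(1−α)} = (2³/6)·n^{1} → ∞; triangles are abundant w.h.p.

E[X] ≈ 326.677; in regime p = Θ(1/n^{2/3}) E[X] diverges (above the triangle threshold p ~ 1/n).


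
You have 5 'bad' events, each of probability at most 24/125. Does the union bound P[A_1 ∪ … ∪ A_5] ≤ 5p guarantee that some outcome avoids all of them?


Union bound: P[∪_{i=1}^{5} A_i] ≤ Σ_i P[A_i] ≤ 5·p = 5·(24/125) = 24/25.
Numerically: 24/25 ≈ 0.96000.
Is 24/25 < 1? YES.
Since P[∪ A_i] ≤ 24/25 < 1, the complement has P[∩ A_i^c] ≥ 1 − 24/25 = 1/25 > 0, so some outcome avoids every A_i.

5·p = 24/25 ≈ 0.96000; existence CERTIFIED by the union bound.


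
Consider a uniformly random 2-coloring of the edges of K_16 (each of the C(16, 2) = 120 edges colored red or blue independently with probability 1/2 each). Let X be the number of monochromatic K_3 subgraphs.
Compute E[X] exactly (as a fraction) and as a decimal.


Let X = Σ_S X_S over the C(16, 3) = 560 subsets S of size 3, where X_S = 1 if the K_3 on S is monochromatic.
For a fixed S, the K_3 on S has C(3, 2) = 3 edges. P[all 3 edges red] = (1/2)^3, and likewise for blue, so P[monochromatic] = 2·(1/2)^3 = 2^{1 − 3} = 1/4.
Summing: E[X] = C(16, 3) · 2^{1 − 3} = 560 · 1/4 = 140.
Numerically: E[X] ≈ 140.00000.

E[X] = C(16,3)·2^(1−C(3,2)) = 140 ≈ 140.00000.


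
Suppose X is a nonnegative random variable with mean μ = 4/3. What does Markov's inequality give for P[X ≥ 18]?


μ = E[X] = 4/3, a = 18.
Markov: P[X ≥ 18] ≤ μ/a = (4/3)/18 = 2/27.
Numerically: ≈ 0.074074.
(Since a = 18 > μ = 1.333333, the bound 2/27 is < 1 and informative.)

P[X ≥ 18] ≤ 2/27 ≈ 0.074074.


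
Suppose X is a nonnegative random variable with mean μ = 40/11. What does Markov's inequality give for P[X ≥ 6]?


μ = E[X] = 40/11, a = 6.
Markov: P[X ≥ 6] ≤ μ/a = (40/11)/6 = 20/33.
Numerically: ≈ 0.606.
(Since a = 6 > μ = 3.636, the bound 20/33 is < 1 and informative.)

P[X ≥ 6] ≤ 20/33 ≈ 0.606.


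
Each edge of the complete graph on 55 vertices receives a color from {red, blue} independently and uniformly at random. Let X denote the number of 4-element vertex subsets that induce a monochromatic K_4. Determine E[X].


Let X = Σ_S X_S over the C(55, 4) = 341055 subsets S of size 4, where X_S = 1 if the K_4 on S is monochromatic.
For a fixed S, the K_4 on S has C(4, 2) = 6 edges. P[all 6 edges red] = (1/2)^6, and likewise for blue, so P[monochromatic] = 2·(1/2)^6 = 2^{1 − 6} = 1/32.
By linearity of expectation: E[X] = C(55, 4) · 2^{1 − 6} = 341055 · 1/32 = 341055/32.
Numerically: E[X] ≈ 10657.968750.

E[X] = C(55,4)·2^(1−C(4,2)) = 341055/32 ≈ 10657.968750.
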